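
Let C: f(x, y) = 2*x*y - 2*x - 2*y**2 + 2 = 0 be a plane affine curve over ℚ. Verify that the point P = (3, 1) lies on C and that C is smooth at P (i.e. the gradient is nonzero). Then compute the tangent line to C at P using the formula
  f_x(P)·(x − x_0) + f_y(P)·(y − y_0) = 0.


Tangent line at P: 2*y - 2 = 0.

Step 1: f(3, 1) = 0, so P lies on C.
Step 2: partial derivatives
  f_x(x, y) = 2*y - 2, f_y(x, y) = 2*x - 4*y.
  f_x(P) = 0, f_y(P) = 2 (gradient nonzero, so P is smooth).
Step 3: tangent line at P: 0·(x − 3) + 2·(y − 1) = 0.
Expanding: 2*y - 2 = 0.


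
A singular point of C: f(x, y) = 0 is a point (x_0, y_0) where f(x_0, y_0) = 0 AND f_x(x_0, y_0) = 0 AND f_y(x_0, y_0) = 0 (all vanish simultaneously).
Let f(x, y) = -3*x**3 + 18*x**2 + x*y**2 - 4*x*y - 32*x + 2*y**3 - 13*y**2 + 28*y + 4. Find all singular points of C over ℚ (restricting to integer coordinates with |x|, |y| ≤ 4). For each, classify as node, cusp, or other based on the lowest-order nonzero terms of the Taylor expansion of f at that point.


Singular points: {(2, 2)}; classification: cusp.

Compute partial derivatives:
  f_x = -9*x**2 + 36*x + y**2 - 4*y - 32.
  f_y = 2*x*y - 4*x + 6*y**2 - 26*y + 28.
Scan x_0 ∈ {−4, ..., 4}. For each x_0, f_y(x_0, y) is a polynomial in y; find its integer roots y ∈ {−4, ..., 4}, then test f_x and f at those candidates.
  x = -4: f_y(-4, y) = 6*y**2 - 34*y + 44; vanishes at y ∈ {2}. (-4, 2): f_x = -324 ≠ 0.
  x = -3: f_y(-3, y) = 6*y**2 - 32*y + 40; vanishes at y ∈ {2}. (-3, 2): f_x = -225 ≠ 0.
  x = -2: f_y(-2, y) = 6*y**2 - 30*y + 36; vanishes at y ∈ {2, 3}. (-2, 2): f_x = -144 ≠ 0; (-2, 3): f_x = -143 ≠ 0.
  x = -1: f_y(-1, y) = 6*y**2 - 28*y + 32; vanishes at y ∈ {2}. (-1, 2): f_x = -81 ≠ 0.
  x = 0: f_y(0, y) = 6*y**2 - 26*y + 28; vanishes at y ∈ {2}. (0, 2): f_x = -36 ≠ 0.
  x = 1: f_y(1, y) = 6*y**2 - 24*y + 24; vanishes at y ∈ {2}. (1, 2): f_x = -9 ≠ 0.
  x = 2: f_y(2, y) = 6*y**2 - 22*y + 20; vanishes at y ∈ {2}. (2, 2): f_x = 0, f = 0 — SINGULAR.
  x = 3: f_y(3, y) = 6*y**2 - 20*y + 16; vanishes at y ∈ {2}. (3, 2): f_x = -9 ≠ 0.
  x = 4: f_y(4, y) = 6*y**2 - 18*y + 12; vanishes at y ∈ {1, 2}. (4, 1): f_x = -35 ≠ 0; (4, 2): f_x = -36 ≠ 0.
Only singular point on the grid: (2, 2).
Classify: substitute x = 2 + u, y = 2 + v and expand: f = -3*u**3 + u*v**2 + 2*v**3 + v**2.
No constant or linear terms (consistent with a singular point). Quadratic part: v**2. Cubic part: -3*u**3 + u*v**2 + 2*v**3.
The quadratic part v**2 is a perfect square, so there is a single (double) tangent line v = 0, i.e. y = 2. Restricting the cubic part to that line (v = 0) leaves -3*u**3 ≠ 0, so f is not divisible by v and the branch is v² ≈ 3*u**3 to lowest order — this is a cusp.
Classification: cusp.


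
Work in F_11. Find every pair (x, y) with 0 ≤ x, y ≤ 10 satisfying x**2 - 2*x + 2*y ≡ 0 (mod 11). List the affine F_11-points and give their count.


Affine F_11-points: {(0, 0), (1, 6), (2, 0), (3, 4), (4, 7), (5, 9), (6, 10), (7, 10), (8, 9), (9, 7), (10, 4)}; count = 11.

For each of the 121 pairs (x, y) ∈ F_11², evaluate f(x, y) mod 11. Record the zeros.
  x = 0: [0↦0, 1↦2, 2↦4, 3↦6, 4↦8, 5↦10, 6↦1, 7↦3, 8↦5, 9↦7, 10↦9]  zeros at y ∈ {0}
  x = 1: [0↦10, 1↦1, 2↦3, 3↦5, 4↦7, 5↦9, 6↦0, 7↦2, 8↦4, 9↦6, 10↦8]  zeros at y ∈ {6}
  x = 2: [0↦0, 1↦2, 2↦4, 3↦6, 4↦8, 5↦10, 6↦1, 7↦3, 8↦5, 9↦7, 10↦9]  zeros at y ∈ {0}
  x = 3: [0↦3, 1↦5, 2↦7, 3↦9, 4↦0, 5↦2, 6↦4, 7↦6, 8↦8, 9↦10, 10↦1]  zeros at y ∈ {4}
  x = 4: [0↦8, 1↦10, 2↦1, 3↦3, 4↦5, 5↦7, 6↦9, 7↦0, 8↦2, 9↦4, 10↦6]  zeros at y ∈ {7}
  x = 5: [0↦4, 1↦6, 2↦8, 3↦10, 4↦1, 5↦3, 6↦5, 7↦7, 8↦9, 9↦0, 10↦2]  zeros at y ∈ {9}
  x = 6: [0↦2, 1↦4, 2↦6, 3↦8, 4↦10, 5↦1, 6↦3, 7↦5, 8↦7, 9↦9, 10↦0]  zeros at y ∈ {10}
  x = 7: [0↦2, 1↦4, 2↦6, 3↦8, 4↦10, 5↦1, 6↦3, 7↦5, 8↦7, 9↦9, 10↦0]  zeros at y ∈ {10}
  x = 8: [0↦4, 1↦6, 2↦8, 3↦10, 4↦1, 5↦3, 6↦5, 7↦7, 8↦9, 9↦0, 10↦2]  zeros at y ∈ {9}
  x = 9: [0↦8, 1↦10, 2↦1, 3↦3, 4↦5, 5↦7, 6↦9, 7↦0, 8↦2, 9↦4, 10↦6]  zeros at y ∈ {7}
  x = 10: [0↦3, 1↦5, 2↦7, 3↦9, 4↦0, 5↦2, 6↦4, 7↦6, 8↦8, 9↦10, 10↦1]  zeros at y ∈ {4}
Collecting zeros: affine points = {(0, 0), (1, 6), (2, 0), (3, 4), (4, 7), (5, 9), (6, 10), (7, 10), (8, 9), (9, 7), (10, 4)}.
Total count |C(F_11)_aff| = 11.


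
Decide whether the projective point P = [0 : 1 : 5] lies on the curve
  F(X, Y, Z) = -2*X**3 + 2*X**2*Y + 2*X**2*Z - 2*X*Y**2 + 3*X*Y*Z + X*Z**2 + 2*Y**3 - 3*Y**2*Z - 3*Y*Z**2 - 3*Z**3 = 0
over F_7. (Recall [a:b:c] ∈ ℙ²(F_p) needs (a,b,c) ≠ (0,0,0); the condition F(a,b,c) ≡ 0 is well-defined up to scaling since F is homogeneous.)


F(0,1,5) ≡ 6 (mod 7); P is NOT on the curve.

Evaluate F(0, 1, 5) term-by-term (mod 7).
  -2*X**3 ↦ -2·0·1·1 = 0
  2*X**2*Y ↦ 2·0·1·1 = 0
  2*X**2*Z ↦ 2·0·1·5 = 0
  -2*X*Y**2 ↦ -2·0·1·1 = 0
  3*X*Y*Z ↦ 3·0·1·5 = 0
  X*Z**2 ↦ 1·0·1·25 = 0
  2*Y**3 ↦ 2·1·1·1 = 2
  -3*Y**2*Z ↦ -3·1·1·5 = -15
  -3*Y*Z**2 ↦ -3·1·1·25 = -75
  -3*Z**3 ↦ -3·1·1·125 = -375
Sum: F(0, 1, 5) = (0) + (0) + (0) + (0) + (0) + (0) + (2) + (-15) + (-75) + (-375) = -463.
Reducing mod 7: -463 ≡ 6 (mod 7).
Since F(a, b, c) ≡ 6 ≠ 0 (mod 7), P does NOT lie on the curve.


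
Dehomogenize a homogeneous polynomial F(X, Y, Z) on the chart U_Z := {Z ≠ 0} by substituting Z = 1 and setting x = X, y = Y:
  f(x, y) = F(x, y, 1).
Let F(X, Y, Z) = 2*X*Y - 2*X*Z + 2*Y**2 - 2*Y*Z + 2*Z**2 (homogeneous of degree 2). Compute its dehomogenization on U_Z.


f(x, y) = 2*x*y - 2*x + 2*y**2 - 2*y + 2

On U_Z we set Z = 1. Each monomial c·X^i·Y^j·Z^k in F becomes c·x^i·y^j·1^k = c·x^i·y^j.
Substituting Z = 1: F(X, Y, 1) = 2*x*y - 2*x + 2*y**2 - 2*y + 2.
Note: deg(f) ≤ deg(F) = 2; strict inequality happens when F is divisible by Z (lost terms).


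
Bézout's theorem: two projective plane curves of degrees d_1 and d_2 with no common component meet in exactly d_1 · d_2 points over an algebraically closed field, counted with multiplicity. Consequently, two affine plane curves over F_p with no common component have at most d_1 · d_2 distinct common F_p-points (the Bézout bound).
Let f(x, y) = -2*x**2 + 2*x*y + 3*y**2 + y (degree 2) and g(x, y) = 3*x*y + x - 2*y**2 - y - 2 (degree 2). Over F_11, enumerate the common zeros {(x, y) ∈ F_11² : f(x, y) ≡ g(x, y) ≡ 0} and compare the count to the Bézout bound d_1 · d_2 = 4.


Common zeros: {(10, 3)}; count = 1; Bézout bound = 4.

deg(f) = 2, deg(g) = 2, so Bézout bound = 4.
Scan x ∈ F_11. For each x, list the y ∈ F_11 with f(x, y) ≡ 0 and those with g(x, y) ≡ 0 (mod 11); the common zeros in that column are the intersection.
  x = 0: f ≡ 0 at y ∈ {0, 7}; g ≡ 0 at y ∈ ∅; common: ∅.
  x = 1: f ≡ 0 at y ∈ {5}; g ≡ 0 at y ∈ ∅; common: ∅.
  x = 2: f ≡ 0 at y ∈ {1}; g ≡ 0 at y ∈ {0, 8}; common: ∅.
  x = 3: f ≡ 0 at y ∈ {6, 10}; g ≡ 0 at y ∈ ∅; common: ∅.
  x = 4: f ≡ 0 at y ∈ {3, 5}; g ≡ 0 at y ∈ {1, 10}; common: ∅.
  x = 5: f ≡ 0 at y ∈ ∅; g ≡ 0 at y ∈ {9}; common: ∅.
  x = 6: f ≡ 0 at y ∈ ∅; g ≡ 0 at y ∈ ∅; common: ∅.
  x = 7: f ≡ 0 at y ∈ {7, 10}; g ≡ 0 at y ∈ {5}; common: ∅.
  x = 8: f ≡ 0 at y ∈ ∅; g ≡ 0 at y ∈ {2, 4}; common: ∅.
  x = 9: f ≡ 0 at y ∈ ∅; g ≡ 0 at y ∈ ∅; common: ∅.
  x = 10: f ≡ 0 at y ∈ {1, 3}; g ≡ 0 at y ∈ {3, 6}; common: {3}.
Collecting: common zeros = {(10, 3)}, so the count is 1.
Comparison with the Bézout bound: 1 ≤ 4 = deg(f)·deg(g), as expected for curves with no common component (the affine F_11-count falls short of the bound because intersections may lie at infinity, over extension fields, or carry multiplicity).


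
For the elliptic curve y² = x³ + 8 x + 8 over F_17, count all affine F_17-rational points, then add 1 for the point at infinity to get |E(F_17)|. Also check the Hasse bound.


Affine points = {(0, 5), (0, 12), (1, 0), (2, 7), (2, 10), (3, 5), (3, 12), (4, 6), (4, 11), (6, 0), (7, 4), (7, 13), (10, 0), (11, 4), (11, 13), (12, 8), (12, 9), (14, 5), (14, 12), (15, 1), (15, 16), (16, 4), (16, 13)}; affine count = 23; |E(F_17)| = 24.

Discriminant check: Δ ∝ 4a³ + 27b² = 4·8³ + 27·8² = 4·512 + 27·64 ≡ 2 (mod 17). Nonzero ⇒ E is nonsingular.
For each x ∈ F_17, compute rhs = x³ + 8·x + 8 mod 17, then count y ∈ F_17 with y² ≡ rhs.
  x = 0: rhs = 8, matching y values: 5, 12 (2 points).
  x = 1: rhs = 0, matching y values: 0 (1 points).
  x = 2: rhs = 15, matching y values: 7, 10 (2 points).
  x = 3: rhs = 8, matching y values: 5, 12 (2 points).
  x = 4: rhs = 2, matching y values: 6, 11 (2 points).
  x = 5: rhs = 3, matching y values: none (0 points).
  x = 6: rhs = 0, matching y values: 0 (1 points).
  x = 7: rhs = 16, matching y values: 4, 13 (2 points).
  x = 8: rhs = 6, matching y values: none (0 points).
  x = 9: rhs = 10, matching y values: none (0 points).
  x = 10: rhs = 0, matching y values: 0 (1 points).
  x = 11: rhs = 16, matching y values: 4, 13 (2 points).
  x = 12: rhs = 13, matching y values: 8, 9 (2 points).
  x = 13: rhs = 14, matching y values: none (0 points).
  x = 14: rhs = 8, matching y values: 5, 12 (2 points).
  x = 15: rhs = 1, matching y values: 1, 16 (2 points).
  x = 16: rhs = 16, matching y values: 4, 13 (2 points).
Total affine count: 23.
Full point count |E(F_17)| = 23 + 1 = 24.
Hasse bound: |24 − (17+1)| = |6| = 6 ≤ 2√17 ≈ 8.2462 ✓.


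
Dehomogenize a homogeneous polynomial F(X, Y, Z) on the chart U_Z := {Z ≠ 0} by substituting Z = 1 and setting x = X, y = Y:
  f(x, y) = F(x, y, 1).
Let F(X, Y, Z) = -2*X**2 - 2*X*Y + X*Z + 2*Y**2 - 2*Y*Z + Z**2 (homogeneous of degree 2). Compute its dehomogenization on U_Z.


f(x, y) = -2*x**2 - 2*x*y + x + 2*y**2 - 2*y + 1

On U_Z we set Z = 1. Each monomial c·X^i·Y^j·Z^k in F becomes c·x^i·y^j·1^k = c·x^i·y^j.
Substituting Z = 1: F(X, Y, 1) = -2*x**2 - 2*x*y + x + 2*y**2 - 2*y + 1.
Note: deg(f) ≤ deg(F) = 2; strict inequality happens when F is divisible by Z (lost terms).


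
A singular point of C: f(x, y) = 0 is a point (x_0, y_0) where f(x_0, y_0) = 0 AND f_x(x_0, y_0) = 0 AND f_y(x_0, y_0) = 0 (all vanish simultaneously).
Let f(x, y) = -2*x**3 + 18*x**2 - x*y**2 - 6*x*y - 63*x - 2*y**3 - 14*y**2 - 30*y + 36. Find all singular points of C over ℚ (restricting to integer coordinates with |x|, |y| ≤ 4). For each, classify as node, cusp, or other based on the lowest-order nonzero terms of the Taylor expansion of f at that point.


Singular points: {(3, -3)}; classification: cusp.

Compute partial derivatives:
  f_x = -6*x**2 + 36*x - y**2 - 6*y - 63.
  f_y = -2*x*y - 6*x - 6*y**2 - 28*y - 30.
Scan x_0 ∈ {−4, ..., 4}. For each x_0, f_y(x_0, y) is a polynomial in y; find its integer roots y ∈ {−4, ..., 4}, then test f_x and f at those candidates.
  x = -4: f_y(-4, y) = -6*y**2 - 20*y - 6; vanishes at y ∈ {-3}. (-4, -3): f_x = -294 ≠ 0.
  x = -3: f_y(-3, y) = -6*y**2 - 22*y - 12; vanishes at y ∈ {-3}. (-3, -3): f_x = -216 ≠ 0.
  x = -2: f_y(-2, y) = -6*y**2 - 24*y - 18; vanishes at y ∈ {-3, -1}. (-2, -3): f_x = -150 ≠ 0; (-2, -1): f_x = -154 ≠ 0.
  x = -1: f_y(-1, y) = -6*y**2 - 26*y - 24; vanishes at y ∈ {-3}. (-1, -3): f_x = -96 ≠ 0.
  x = 0: f_y(0, y) = -6*y**2 - 28*y - 30; vanishes at y ∈ {-3}. (0, -3): f_x = -54 ≠ 0.
  x = 1: f_y(1, y) = -6*y**2 - 30*y - 36; vanishes at y ∈ {-3, -2}. (1, -3): f_x = -24 ≠ 0; (1, -2): f_x = -25 ≠ 0.
  x = 2: f_y(2, y) = -6*y**2 - 32*y - 42; vanishes at y ∈ {-3}. (2, -3): f_x = -6 ≠ 0.
  x = 3: f_y(3, y) = -6*y**2 - 34*y - 48; vanishes at y ∈ {-3}. (3, -3): f_x = 0, f = 0 — SINGULAR.
  x = 4: f_y(4, y) = -6*y**2 - 36*y - 54; vanishes at y ∈ {-3}. (4, -3): f_x = -6 ≠ 0.
Only singular point on the grid: (3, -3).
Classify: substitute x = 3 + u, y = -3 + v and expand: f = -2*u**3 - u*v**2 - 2*v**3 + v**2.
No constant or linear terms (consistent with a singular point). Quadratic part: v**2. Cubic part: -2*u**3 - u*v**2 - 2*v**3.
The quadratic part v**2 is a perfect square, so there is a single (double) tangent line v = 0, i.e. y = -3. Restricting the cubic part to that line (v = 0) leaves -2*u**3 ≠ 0, so f is not divisible by v and the branch is v² ≈ 2*u**3 to lowest order — this is a cusp.
Classification: cusp.


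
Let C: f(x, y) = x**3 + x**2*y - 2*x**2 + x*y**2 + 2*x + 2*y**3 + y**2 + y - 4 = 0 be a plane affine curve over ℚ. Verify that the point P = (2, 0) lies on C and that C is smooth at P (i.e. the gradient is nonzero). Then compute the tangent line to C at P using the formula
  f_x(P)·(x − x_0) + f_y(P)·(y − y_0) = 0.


Tangent line at P: 6*x + 5*y - 12 = 0.

Step 1: f(2, 0) = 0, so P lies on C.
Step 2: partial derivatives
  f_x(x, y) = 3*x**2 + 2*x*y - 4*x + y**2 + 2, f_y(x, y) = x**2 + 2*x*y + 6*y**2 + 2*y + 1.
  f_x(P) = 6, f_y(P) = 5 (gradient nonzero, so P is smooth).
Step 3: tangent line at P: 6·(x − 2) + 5·(y − 0) = 0.
Expanding: 6*x + 5*y - 12 = 0.


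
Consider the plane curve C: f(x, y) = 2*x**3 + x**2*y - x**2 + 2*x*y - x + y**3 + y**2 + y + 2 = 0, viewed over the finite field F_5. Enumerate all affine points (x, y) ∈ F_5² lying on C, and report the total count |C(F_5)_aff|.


Affine F_5-points: {(0, 1), (1, 3), (2, 3), (4, 0), (4, 4)}; count = 5.

For each of the 25 pairs (x, y) ∈ F_5², evaluate f(x, y) mod 5. Record the zeros.
  x = 0: [0↦2, 1↦0, 2↦1, 3↦1, 4↦1]  zeros at y ∈ {1}
  x = 1: [0↦2, 1↦3, 2↦2, 3↦0, 4↦3]  zeros at y ∈ {3}
  x = 2: [0↦2, 1↦3, 2↦2, 3↦0, 4↦3]  zeros at y ∈ {3}
  x = 3: [0↦4, 1↦2, 2↦3, 3↦3, 4↦3]  zeros at y ∈ ∅
  x = 4: [0↦0, 1↦2, 2↦2, 3↦1, 4↦0]  zeros at y ∈ {0, 4}
Collecting zeros: affine points = {(0, 1), (1, 3), (2, 3), (4, 0), (4, 4)}.
Total count |C(F_5)_aff| = 5.


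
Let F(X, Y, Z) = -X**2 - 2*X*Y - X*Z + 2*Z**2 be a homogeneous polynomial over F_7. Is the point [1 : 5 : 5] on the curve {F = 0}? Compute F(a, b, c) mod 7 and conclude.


F(1,5,5) ≡ 6 (mod 7); P is NOT on the curve.

Evaluate F(1, 5, 5) term-by-term (mod 7).
  -X**2 ↦ -1·1·1·1 = -1
  -2*X*Y ↦ -2·1·5·1 = -10
  -X*Z ↦ -1·1·1·5 = -5
  2*Z**2 ↦ 2·1·1·25 = 50
Sum: F(1, 5, 5) = (-1) + (-10) + (-5) + (50) = 34.
Reducing mod 7: 34 ≡ 6 (mod 7).
Since F(a, b, c) ≡ 6 ≠ 0 (mod 7), P does NOT lie on the curve.


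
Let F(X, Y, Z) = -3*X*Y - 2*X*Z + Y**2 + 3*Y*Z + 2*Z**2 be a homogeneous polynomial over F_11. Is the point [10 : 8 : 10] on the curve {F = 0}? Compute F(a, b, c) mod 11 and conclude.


F(10,8,10) ≡ 9 (mod 11); P is NOT on the curve.

Evaluate F(10, 8, 10) term-by-term (mod 11).
  -3*X*Y ↦ -3·10·8·1 = -240
  -2*X*Z ↦ -2·10·1·10 = -200
  Y**2 ↦ 1·1·64·1 = 64
  3*Y*Z ↦ 3·1·8·10 = 240
  2*Z**2 ↦ 2·1·1·100 = 200
Sum: F(10, 8, 10) = (-240) + (-200) + (64) + (240) + (200) = 64.
Reducing mod 11: 64 ≡ 9 (mod 11).
Since F(a, b, c) ≡ 9 ≠ 0 (mod 11), P does NOT lie on the curve.


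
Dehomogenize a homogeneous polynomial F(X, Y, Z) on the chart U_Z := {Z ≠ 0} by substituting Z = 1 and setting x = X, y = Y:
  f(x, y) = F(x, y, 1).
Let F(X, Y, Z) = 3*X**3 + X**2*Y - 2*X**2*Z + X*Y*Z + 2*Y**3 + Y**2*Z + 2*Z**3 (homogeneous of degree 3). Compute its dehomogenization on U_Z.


f(x, y) = 3*x**3 + x**2*y - 2*x**2 + x*y + 2*y**3 + y**2 + 2

On U_Z we set Z = 1. Each monomial c·X^i·Y^j·Z^k in F becomes c·x^i·y^j·1^k = c·x^i·y^j.
Substituting Z = 1: F(X, Y, 1) = 3*x**3 + x**2*y - 2*x**2 + x*y + 2*y**3 + y**2 + 2.
Note: deg(f) ≤ deg(F) = 3; strict inequality happens when F is divisible by Z (lost terms).


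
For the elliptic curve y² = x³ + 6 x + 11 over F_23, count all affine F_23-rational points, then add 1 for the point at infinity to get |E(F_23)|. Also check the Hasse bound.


Affine points = {(1, 8), (1, 15), (2, 10), (2, 13), (9, 9), (9, 14), (10, 6), (10, 17), (13, 3), (13, 20), (15, 7), (15, 16), (17, 9), (17, 14), (20, 9), (20, 14), (22, 2), (22, 21)}; affine count = 18; |E(F_23)| = 19.

Discriminant check: Δ ∝ 4a³ + 27b² = 4·6³ + 27·11² = 4·216 + 27·121 ≡ 14 (mod 23). Nonzero ⇒ E is nonsingular.
For each x ∈ F_23, compute rhs = x³ + 6·x + 11 mod 23, then count y ∈ F_23 with y² ≡ rhs.
  x = 0: rhs = 11, matching y values: none (0 points).
  x = 1: rhs = 18, matching y values: 8, 15 (2 points).
  x = 2: rhs = 8, matching y values: 10, 13 (2 points).
  x = 3: rhs = 10, matching y values: none (0 points).
  x = 4: rhs = 7, matching y values: none (0 points).
  x = 5: rhs = 5, matching y values: none (0 points).
  x = 6: rhs = 10, matching y values: none (0 points).
  x = 7: rhs = 5, matching y values: none (0 points).
  x = 8: rhs = 19, matching y values: none (0 points).
  x = 9: rhs = 12, matching y values: 9, 14 (2 points).
  x = 10: rhs = 13, matching y values: 6, 17 (2 points).
  x = 11: rhs = 5, matching y values: none (0 points).
  x = 12: rhs = 17, matching y values: none (0 points).
  x = 13: rhs = 9, matching y values: 3, 20 (2 points).
  x = 14: rhs = 10, matching y values: none (0 points).
  x = 15: rhs = 3, matching y values: 7, 16 (2 points).
  x = 16: rhs = 17, matching y values: none (0 points).
  x = 17: rhs = 12, matching y values: 9, 14 (2 points).
  x = 18: rhs = 17, matching y values: none (0 points).
  x = 19: rhs = 15, matching y values: none (0 points).
  x = 20: rhs = 12, matching y values: 9, 14 (2 points).
  x = 21: rhs = 14, matching y values: none (0 points).
  x = 22: rhs = 4, matching y values: 2, 21 (2 points).
Total affine count: 18.
Full point count |E(F_23)| = 18 + 1 = 19.
Hasse bound: |19 − (23+1)| = |-5| = 5 ≤ 2√23 ≈ 9.5917 ✓.


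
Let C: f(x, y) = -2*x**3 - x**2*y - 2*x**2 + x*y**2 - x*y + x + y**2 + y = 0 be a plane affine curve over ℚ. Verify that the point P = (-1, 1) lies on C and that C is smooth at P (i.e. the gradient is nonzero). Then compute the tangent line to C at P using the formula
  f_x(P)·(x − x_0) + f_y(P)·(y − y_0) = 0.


Tangent line at P: x + y = 0.

Step 1: f(-1, 1) = 0, so P lies on C.
Step 2: partial derivatives
  f_x(x, y) = -6*x**2 - 2*x*y - 4*x + y**2 - y + 1, f_y(x, y) = -x**2 + 2*x*y - x + 2*y + 1.
  f_x(P) = 1, f_y(P) = 1 (gradient nonzero, so P is smooth).
Step 3: tangent line at P: 1·(x − -1) + 1·(y − 1) = 0.
Expanding: x + y = 0.


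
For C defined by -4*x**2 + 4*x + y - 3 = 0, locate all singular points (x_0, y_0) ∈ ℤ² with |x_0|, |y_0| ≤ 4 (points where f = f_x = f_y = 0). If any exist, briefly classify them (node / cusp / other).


No singular points in the scanned grid; C is smooth there.

Compute partial derivatives:
  f_x = 4 - 8*x.
  f_y = 1.
f_y = 1 is a nonzero constant, so f_y never vanishes: no point (x, y) can satisfy f = f_x = f_y = 0. In particular no (x, y) ∈ {−4, ..., 4}² is singular; the curve is smooth.


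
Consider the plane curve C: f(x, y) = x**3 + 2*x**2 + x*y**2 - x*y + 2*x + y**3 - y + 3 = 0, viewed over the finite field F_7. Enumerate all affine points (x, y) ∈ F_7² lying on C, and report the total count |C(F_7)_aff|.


Affine F_7-points: {(0, 4), (5, 4), (6, 6)}; count = 3.

For each of the 49 pairs (x, y) ∈ F_7², evaluate f(x, y) mod 7. Record the zeros.
  x = 0: [0↦3, 1↦3, 2↦2, 3↦6, 4↦0, 5↦4, 6↦3]  zeros at y ∈ {4}
  x = 1: [0↦1, 1↦1, 2↦2, 3↦3, 4↦3, 5↦1, 6↦3]  zeros at y ∈ ∅
  x = 2: [0↦2, 1↦2, 2↦5, 3↦3, 4↦2, 5↦1, 6↦6]  zeros at y ∈ ∅
  x = 3: [0↦5, 1↦5, 2↦3, 3↦5, 4↦3, 5↦3, 6↦4]  zeros at y ∈ ∅
  x = 4: [0↦2, 1↦2, 2↦2, 3↦1, 4↦5, 5↦6, 6↦3]  zeros at y ∈ ∅
  x = 5: [0↦6, 1↦6, 2↦1, 3↦4, 4↦0, 5↦2, 6↦2]  zeros at y ∈ {4}
  x = 6: [0↦2, 1↦2, 2↦6, 3↦6, 4↦1, 5↦4, 6↦0]  zeros at y ∈ {6}
Collecting zeros: affine points = {(0, 4), (5, 4), (6, 6)}.
Total count |C(F_7)_aff| = 3.


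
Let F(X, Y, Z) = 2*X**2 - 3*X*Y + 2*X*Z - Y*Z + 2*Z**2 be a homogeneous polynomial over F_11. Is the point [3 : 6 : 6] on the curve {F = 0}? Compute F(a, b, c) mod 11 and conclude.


F(3,6,6) ≡ 3 (mod 11); P is NOT on the curve.

Evaluate F(3, 6, 6) term-by-term (mod 11).
  2*X**2 ↦ 2·9·1·1 = 18
  -3*X*Y ↦ -3·3·6·1 = -54
  2*X*Z ↦ 2·3·1·6 = 36
  -Y*Z ↦ -1·1·6·6 = -36
  2*Z**2 ↦ 2·1·1·36 = 72
Sum: F(3, 6, 6) = (18) + (-54) + (36) + (-36) + (72) = 36.
Reducing mod 11: 36 ≡ 3 (mod 11).
Since F(a, b, c) ≡ 3 ≠ 0 (mod 11), P does NOT lie on the curve.


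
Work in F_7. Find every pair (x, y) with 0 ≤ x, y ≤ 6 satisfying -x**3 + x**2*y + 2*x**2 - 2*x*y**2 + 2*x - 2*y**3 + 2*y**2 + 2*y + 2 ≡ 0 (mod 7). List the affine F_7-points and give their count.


Affine F_7-points: {(0, 3), (2, 6), (3, 6), (5, 0), (5, 5), (6, 4)}; count = 6.

For each of the 49 pairs (x, y) ∈ F_7², evaluate f(x, y) mod 7. Record the zeros.
  x = 0: [0↦2, 1↦4, 2↦5, 3↦0, 4↦5, 5↦1, 6↦4]  zeros at y ∈ {3}
  x = 1: [0↦5, 1↦6, 2↦2, 3↦2, 4↦1, 5↦1, 6↦4]  zeros at y ∈ ∅
  x = 2: [0↦6, 1↦1, 2↦1, 3↦1, 4↦3, 5↦2, 6↦0]  zeros at y ∈ {6}
  x = 3: [0↦6, 1↦4, 2↦3, 3↦5, 4↦5, 5↦5, 6↦0]  zeros at y ∈ {6}
  x = 4: [0↦6, 1↦2, 2↦2, 3↦1, 4↦1, 5↦4, 6↦5]  zeros at y ∈ ∅
  x = 5: [0↦0, 1↦3, 2↦6, 3↦4, 4↦6, 5↦0, 6↦2]  zeros at y ∈ {0, 5}
  x = 6: [0↦3, 1↦1, 2↦2, 3↦1, 4↦0, 5↦1, 6↦6]  zeros at y ∈ {4}
Collecting zeros: affine points = {(0, 3), (2, 6), (3, 6), (5, 0), (5, 5), (6, 4)}.
Total count |C(F_7)_aff| = 6.


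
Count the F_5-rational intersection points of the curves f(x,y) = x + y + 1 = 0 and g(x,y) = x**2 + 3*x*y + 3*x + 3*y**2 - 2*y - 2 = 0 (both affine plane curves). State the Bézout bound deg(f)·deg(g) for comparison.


Common zeros: ∅; count = 0; Bézout bound = 2.

deg(f) = 1, deg(g) = 2, so Bézout bound = 2.
Scan x ∈ F_5. For each x, list the y ∈ F_5 with f(x, y) ≡ 0 and those with g(x, y) ≡ 0 (mod 5); the common zeros in that column are the intersection.
  x = 0: f ≡ 0 at y ∈ {4}; g ≡ 0 at y ∈ ∅; common: ∅.
  x = 1: f ≡ 0 at y ∈ {3}; g ≡ 0 at y ∈ ∅; common: ∅.
  x = 2: f ≡ 0 at y ∈ {2}; g ≡ 0 at y ∈ {1}; common: ∅.
  x = 3: f ≡ 0 at y ∈ {1}; g ≡ 0 at y ∈ ∅; common: ∅.
  x = 4: f ≡ 0 at y ∈ {0}; g ≡ 0 at y ∈ ∅; common: ∅.
Collecting: common zeros = ∅, so the count is 0.
Comparison with the Bézout bound: 0 ≤ 2 = deg(f)·deg(g), as expected for curves with no common component (the affine F_5-count falls short of the bound because intersections may lie at infinity, over extension fields, or carry multiplicity).


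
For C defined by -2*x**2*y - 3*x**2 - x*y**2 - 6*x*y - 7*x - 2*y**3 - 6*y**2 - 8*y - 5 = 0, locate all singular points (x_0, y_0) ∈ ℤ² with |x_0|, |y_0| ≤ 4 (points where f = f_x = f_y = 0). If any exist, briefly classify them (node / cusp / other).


Singular points: {(-1, -1)}; classification: node.

Compute partial derivatives:
  f_x = -4*x*y - 6*x - y**2 - 6*y - 7.
  f_y = -2*x**2 - 2*x*y - 6*x - 6*y**2 - 12*y - 8.
Scan x_0 ∈ {−4, ..., 4}. For each x_0, f_y(x_0, y) is a polynomial in y; find its integer roots y ∈ {−4, ..., 4}, then test f_x and f at those candidates.
  x = -4: f_y(-4, y) = -6*y**2 - 4*y - 16; no integer root y with |y| ≤ 4.
  x = -3: f_y(-3, y) = -6*y**2 - 6*y - 8; no integer root y with |y| ≤ 4.
  x = -2: f_y(-2, y) = -6*y**2 - 8*y - 4; no integer root y with |y| ≤ 4.
  x = -1: f_y(-1, y) = -6*y**2 - 10*y - 4; vanishes at y ∈ {-1}. (-1, -1): f_x = 0, f = 0 — SINGULAR.
  x = 0: f_y(0, y) = -6*y**2 - 12*y - 8; no integer root y with |y| ≤ 4.
  x = 1: f_y(1, y) = -6*y**2 - 14*y - 16; no integer root y with |y| ≤ 4.
  x = 2: f_y(2, y) = -6*y**2 - 16*y - 28; no integer root y with |y| ≤ 4.
  x = 3: f_y(3, y) = -6*y**2 - 18*y - 44; no integer root y with |y| ≤ 4.
  x = 4: f_y(4, y) = -6*y**2 - 20*y - 64; no integer root y with |y| ≤ 4.
Only singular point on the grid: (-1, -1).
Classify: substitute x = -1 + u, y = -1 + v and expand: f = -2*u**2*v - u**2 - u*v**2 - 2*v**3 + v**2.
No constant or linear terms (consistent with a singular point). Quadratic part: -u**2 + v**2. Cubic part: -2*u**2*v - u*v**2 - 2*v**3.
The quadratic part v**2 - u**2 = (v − u)(v + u) splits into two distinct linear factors, so there are two distinct tangent lines y − -1 = ±(x − -1) — this is a node (ordinary double point).
Classification: node.


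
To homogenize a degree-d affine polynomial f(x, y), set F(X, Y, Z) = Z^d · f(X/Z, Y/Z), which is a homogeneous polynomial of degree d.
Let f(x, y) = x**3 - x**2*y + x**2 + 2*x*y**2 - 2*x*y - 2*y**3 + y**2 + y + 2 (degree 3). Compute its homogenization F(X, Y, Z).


F(X, Y, Z) = X**3 - X**2*Y + X**2*Z + 2*X*Y**2 - 2*X*Y*Z - 2*Y**3 + Y**2*Z + Y*Z**2 + 2*Z**3

deg(f) = 3.
Substitute x = X/Z, y = Y/Z into f, then multiply by Z^3.
  monomial 1·x^3·y^0 ↦ 1·X^3·Y^0·Z^0.
  monomial -1·x^2·y^1 ↦ -1·X^2·Y^1·Z^0.
  monomial 1·x^2·y^0 ↦ 1·X^2·Y^0·Z^1.
  monomial 2·x^1·y^2 ↦ 2·X^1·Y^2·Z^0.
  monomial -2·x^1·y^1 ↦ -2·X^1·Y^1·Z^1.
  monomial -2·x^0·y^3 ↦ -2·X^0·Y^3·Z^0.
  monomial 1·x^0·y^2 ↦ 1·X^0·Y^2·Z^1.
  monomial 1·x^0·y^1 ↦ 1·X^0·Y^1·Z^2.
  monomial 2·x^0·y^0 ↦ 2·X^0·Y^0·Z^3.
Collecting: F(X, Y, Z) = X**3 - X**2*Y + X**2*Z + 2*X*Y**2 - 2*X*Y*Z - 2*Y**3 + Y**2*Z + Y*Z**2 + 2*Z**3.


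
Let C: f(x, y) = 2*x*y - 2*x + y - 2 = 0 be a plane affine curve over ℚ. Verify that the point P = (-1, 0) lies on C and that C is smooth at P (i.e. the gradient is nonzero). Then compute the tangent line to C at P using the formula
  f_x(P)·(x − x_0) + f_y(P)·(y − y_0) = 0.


Tangent line at P: -2*x - y - 2 = 0.

Step 1: f(-1, 0) = 0, so P lies on C.
Step 2: partial derivatives
  f_x(x, y) = 2*y - 2, f_y(x, y) = 2*x + 1.
  f_x(P) = -2, f_y(P) = -1 (gradient nonzero, so P is smooth).
Step 3: tangent line at P: -2·(x − -1) + -1·(y − 0) = 0.
Expanding: -2*x - y - 2 = 0.


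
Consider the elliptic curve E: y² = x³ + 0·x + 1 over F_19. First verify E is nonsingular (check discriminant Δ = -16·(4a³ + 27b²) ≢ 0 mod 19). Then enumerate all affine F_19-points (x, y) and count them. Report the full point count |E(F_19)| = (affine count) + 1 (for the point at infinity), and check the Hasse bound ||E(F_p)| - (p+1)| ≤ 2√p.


Affine points = {(0, 1), (0, 18), (2, 3), (2, 16), (3, 3), (3, 16), (8, 0), (12, 0), (14, 3), (14, 16), (18, 0)}; affine count = 11; |E(F_19)| = 12.

Discriminant check: Δ ∝ 4a³ + 27b² = 4·0³ + 27·1² = 4·0 + 27·1 ≡ 8 (mod 19). Nonzero ⇒ E is nonsingular.
For each x ∈ F_19, compute rhs = x³ + 0·x + 1 mod 19, then count y ∈ F_19 with y² ≡ rhs.
  x = 0: rhs = 1, matching y values: 1, 18 (2 points).
  x = 1: rhs = 2, matching y values: none (0 points).
  x = 2: rhs = 9, matching y values: 3, 16 (2 points).
  x = 3: rhs = 9, matching y values: 3, 16 (2 points).
  x = 4: rhs = 8, matching y values: none (0 points).
  x = 5: rhs = 12, matching y values: none (0 points).
  x = 6: rhs = 8, matching y values: none (0 points).
  x = 7: rhs = 2, matching y values: none (0 points).
  x = 8: rhs = 0, matching y values: 0 (1 points).
  x = 9: rhs = 8, matching y values: none (0 points).
  x = 10: rhs = 13, matching y values: none (0 points).
  x = 11: rhs = 2, matching y values: none (0 points).
  x = 12: rhs = 0, matching y values: 0 (1 points).
  x = 13: rhs = 13, matching y values: none (0 points).
  x = 14: rhs = 9, matching y values: 3, 16 (2 points).
  x = 15: rhs = 13, matching y values: none (0 points).
  x = 16: rhs = 12, matching y values: none (0 points).
  x = 17: rhs = 12, matching y values: none (0 points).
  x = 18: rhs = 0, matching y values: 0 (1 points).
Total affine count: 11.
Full point count |E(F_19)| = 11 + 1 = 12.
Hasse bound: |12 − (19+1)| = |-8| = 8 ≤ 2√19 ≈ 8.7178 ✓.


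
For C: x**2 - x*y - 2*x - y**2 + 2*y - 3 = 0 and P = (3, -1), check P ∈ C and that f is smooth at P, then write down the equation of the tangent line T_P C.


Tangent line at P: 5*x + y - 14 = 0.

Step 1: f(3, -1) = 0, so P lies on C.
Step 2: partial derivatives
  f_x(x, y) = 2*x - y - 2, f_y(x, y) = -x - 2*y + 2.
  f_x(P) = 5, f_y(P) = 1 (gradient nonzero, so P is smooth).
Step 3: tangent line at P: 5·(x − 3) + 1·(y − -1) = 0.
Expanding: 5*x + y - 14 = 0.


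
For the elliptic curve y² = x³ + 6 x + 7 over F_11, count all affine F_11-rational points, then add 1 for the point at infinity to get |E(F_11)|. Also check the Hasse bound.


Affine points = {(1, 5), (1, 6), (2, 4), (2, 7), (9, 3), (9, 8), (10, 0)}; affine count = 7; |E(F_11)| = 8.

Discriminant check: Δ ∝ 4a³ + 27b² = 4·6³ + 27·7² = 4·216 + 27·49 ≡ 9 (mod 11). Nonzero ⇒ E is nonsingular.
For each x ∈ F_11, compute rhs = x³ + 6·x + 7 mod 11, then count y ∈ F_11 with y² ≡ rhs.
  x = 0: rhs = 7, matching y values: none (0 points).
  x = 1: rhs = 3, matching y values: 5, 6 (2 points).
  x = 2: rhs = 5, matching y values: 4, 7 (2 points).
  x = 3: rhs = 8, matching y values: none (0 points).
  x = 4: rhs = 7, matching y values: none (0 points).
  x = 5: rhs = 8, matching y values: none (0 points).
  x = 6: rhs = 6, matching y values: none (0 points).
  x = 7: rhs = 7, matching y values: none (0 points).
  x = 8: rhs = 6, matching y values: none (0 points).
  x = 9: rhs = 9, matching y values: 3, 8 (2 points).
  x = 10: rhs = 0, matching y values: 0 (1 points).
Total affine count: 7.
Full point count |E(F_11)| = 7 + 1 = 8.
Hasse bound: |8 − (11+1)| = |-4| = 4 ≤ 2√11 ≈ 6.6332 ✓.


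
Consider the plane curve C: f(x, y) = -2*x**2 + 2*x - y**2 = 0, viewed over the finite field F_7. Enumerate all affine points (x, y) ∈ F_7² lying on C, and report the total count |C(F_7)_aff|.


Affine F_7-points: {(0, 0), (1, 0), (3, 3), (3, 4), (4, 2), (4, 5), (5, 3), (5, 4)}; count = 8.

For each of the 49 pairs (x, y) ∈ F_7², evaluate f(x, y) mod 7. Record the zeros.
  x = 0: [0↦0, 1↦6, 2↦3, 3↦5, 4↦5, 5↦3, 6↦6]  zeros at y ∈ {0}
  x = 1: [0↦0, 1↦6, 2↦3, 3↦5, 4↦5, 5↦3, 6↦6]  zeros at y ∈ {0}
  x = 2: [0↦3, 1↦2, 2↦6, 3↦1, 4↦1, 5↦6, 6↦2]  zeros at y ∈ ∅
  x = 3: [0↦2, 1↦1, 2↦5, 3↦0, 4↦0, 5↦5, 6↦1]  zeros at y ∈ {3, 4}
  x = 4: [0↦4, 1↦3, 2↦0, 3↦2, 4↦2, 5↦0, 6↦3]  zeros at y ∈ {2, 5}
  x = 5: [0↦2, 1↦1, 2↦5, 3↦0, 4↦0, 5↦5, 6↦1]  zeros at y ∈ {3, 4}
  x = 6: [0↦3, 1↦2, 2↦6, 3↦1, 4↦1, 5↦6, 6↦2]  zeros at y ∈ ∅
Collecting zeros: affine points = {(0, 0), (1, 0), (3, 3), (3, 4), (4, 2), (4, 5), (5, 3), (5, 4)}.
Total count |C(F_7)_aff| = 8.


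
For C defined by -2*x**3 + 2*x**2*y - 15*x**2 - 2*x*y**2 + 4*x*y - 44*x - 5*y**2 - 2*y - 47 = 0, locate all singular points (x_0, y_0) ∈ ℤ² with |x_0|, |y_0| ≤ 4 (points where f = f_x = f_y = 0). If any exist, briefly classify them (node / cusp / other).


Singular points: {(-3, -2)}; classification: node.

Compute partial derivatives:
  f_x = -6*x**2 + 4*x*y - 30*x - 2*y**2 + 4*y - 44.
  f_y = 2*x**2 - 4*x*y + 4*x - 10*y - 2.
Scan x_0 ∈ {−4, ..., 4}. For each x_0, f_y(x_0, y) is a polynomial in y; find its integer roots y ∈ {−4, ..., 4}, then test f_x and f at those candidates.
  x = -4: f_y(-4, y) = 6*y + 14; no integer root y with |y| ≤ 4.
  x = -3: f_y(-3, y) = 2*y + 4; vanishes at y ∈ {-2}. (-3, -2): f_x = 0, f = 0 — SINGULAR.
  x = -2: f_y(-2, y) = -2*y - 2; vanishes at y ∈ {-1}. (-2, -1): f_x = -6 ≠ 0.
  x = -1: f_y(-1, y) = -6*y - 4; no integer root y with |y| ≤ 4.
  x = 0: f_y(0, y) = -10*y - 2; no integer root y with |y| ≤ 4.
  x = 1: f_y(1, y) = 4 - 14*y; no integer root y with |y| ≤ 4.
  x = 2: f_y(2, y) = 14 - 18*y; no integer root y with |y| ≤ 4.
  x = 3: f_y(3, y) = 28 - 22*y; no integer root y with |y| ≤ 4.
  x = 4: f_y(4, y) = 46 - 26*y; no integer root y with |y| ≤ 4.
Only singular point on the grid: (-3, -2).
Classify: substitute x = -3 + u, y = -2 + v and expand: f = -2*u**3 + 2*u**2*v - u**2 - 2*u*v**2 + v**2.
No constant or linear terms (consistent with a singular point). Quadratic part: -u**2 + v**2. Cubic part: -2*u**3 + 2*u**2*v - 2*u*v**2.
The quadratic part v**2 - u**2 = (v − u)(v + u) splits into two distinct linear factors, so there are two distinct tangent lines y − -2 = ±(x − -3) — this is a node (ordinary double point).
Classification: node.


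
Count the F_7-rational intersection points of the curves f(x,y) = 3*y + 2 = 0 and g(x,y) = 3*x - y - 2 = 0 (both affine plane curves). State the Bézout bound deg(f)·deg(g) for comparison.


Common zeros: {(2, 4)}; count = 1; Bézout bound = 1.

deg(f) = 1, deg(g) = 1, so Bézout bound = 1.
Scan x ∈ F_7. For each x, list the y ∈ F_7 with f(x, y) ≡ 0 and those with g(x, y) ≡ 0 (mod 7); the common zeros in that column are the intersection.
  x = 0: f ≡ 0 at y ∈ {4}; g ≡ 0 at y ∈ {5}; common: ∅.
  x = 1: f ≡ 0 at y ∈ {4}; g ≡ 0 at y ∈ {1}; common: ∅.
  x = 2: f ≡ 0 at y ∈ {4}; g ≡ 0 at y ∈ {4}; common: {4}.
  x = 3: f ≡ 0 at y ∈ {4}; g ≡ 0 at y ∈ {0}; common: ∅.
  x = 4: f ≡ 0 at y ∈ {4}; g ≡ 0 at y ∈ {3}; common: ∅.
  x = 5: f ≡ 0 at y ∈ {4}; g ≡ 0 at y ∈ {6}; common: ∅.
  x = 6: f ≡ 0 at y ∈ {4}; g ≡ 0 at y ∈ {2}; common: ∅.
Collecting: common zeros = {(2, 4)}, so the count is 1.
Comparison with the Bézout bound: 1 ≤ 1 = deg(f)·deg(g), as expected for curves with no common component (the bound is attained).


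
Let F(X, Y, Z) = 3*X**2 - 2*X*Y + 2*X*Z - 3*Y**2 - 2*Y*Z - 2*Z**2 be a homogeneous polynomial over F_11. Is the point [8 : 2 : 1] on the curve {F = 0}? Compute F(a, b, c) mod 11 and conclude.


F(8,2,1) ≡ 4 (mod 11); P is NOT on the curve.

Evaluate F(8, 2, 1) term-by-term (mod 11).
  3*X**2 ↦ 3·64·1·1 = 192
  -2*X*Y ↦ -2·8·2·1 = -32
  2*X*Z ↦ 2·8·1·1 = 16
  -3*Y**2 ↦ -3·1·4·1 = -12
  -2*Y*Z ↦ -2·1·2·1 = -4
  -2*Z**2 ↦ -2·1·1·1 = -2
Sum: F(8, 2, 1) = (192) + (-32) + (16) + (-12) + (-4) + (-2) = 158.
Reducing mod 11: 158 ≡ 4 (mod 11).
Since F(a, b, c) ≡ 4 ≠ 0 (mod 11), P does NOT lie on the curve.


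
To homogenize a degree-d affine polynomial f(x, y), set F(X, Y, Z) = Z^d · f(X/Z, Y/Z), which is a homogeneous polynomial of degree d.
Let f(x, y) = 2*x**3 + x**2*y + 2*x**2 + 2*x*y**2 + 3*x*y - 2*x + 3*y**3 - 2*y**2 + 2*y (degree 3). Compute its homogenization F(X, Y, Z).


F(X, Y, Z) = 2*X**3 + X**2*Y + 2*X**2*Z + 2*X*Y**2 + 3*X*Y*Z - 2*X*Z**2 + 3*Y**3 - 2*Y**2*Z + 2*Y*Z**2

deg(f) = 3.
Substitute x = X/Z, y = Y/Z into f, then multiply by Z^3.
  monomial 2·x^3·y^0 ↦ 2·X^3·Y^0·Z^0.
  monomial 1·x^2·y^1 ↦ 1·X^2·Y^1·Z^0.
  monomial 2·x^2·y^0 ↦ 2·X^2·Y^0·Z^1.
  monomial 2·x^1·y^2 ↦ 2·X^1·Y^2·Z^0.
  monomial 3·x^1·y^1 ↦ 3·X^1·Y^1·Z^1.
  monomial -2·x^1·y^0 ↦ -2·X^1·Y^0·Z^2.
  monomial 3·x^0·y^3 ↦ 3·X^0·Y^3·Z^0.
  monomial -2·x^0·y^2 ↦ -2·X^0·Y^2·Z^1.
  monomial 2·x^0·y^1 ↦ 2·X^0·Y^1·Z^2.
Collecting: F(X, Y, Z) = 2*X**3 + X**2*Y + 2*X**2*Z + 2*X*Y**2 + 3*X*Y*Z - 2*X*Z**2 + 3*Y**3 - 2*Y**2*Z + 2*Y*Z**2.


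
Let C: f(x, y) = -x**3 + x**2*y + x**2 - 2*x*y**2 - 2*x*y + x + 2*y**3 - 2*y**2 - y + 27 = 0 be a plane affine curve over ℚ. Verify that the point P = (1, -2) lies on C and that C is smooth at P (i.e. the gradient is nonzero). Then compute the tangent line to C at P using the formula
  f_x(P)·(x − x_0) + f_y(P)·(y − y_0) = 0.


Tangent line at P: -8*x + 38*y + 84 = 0.

Step 1: f(1, -2) = 0, so P lies on C.
Step 2: partial derivatives
  f_x(x, y) = -3*x**2 + 2*x*y + 2*x - 2*y**2 - 2*y + 1, f_y(x, y) = x**2 - 4*x*y - 2*x + 6*y**2 - 4*y - 1.
  f_x(P) = -8, f_y(P) = 38 (gradient nonzero, so P is smooth).
Step 3: tangent line at P: -8·(x − 1) + 38·(y − -2) = 0.
Expanding: -8*x + 38*y + 84 = 0.


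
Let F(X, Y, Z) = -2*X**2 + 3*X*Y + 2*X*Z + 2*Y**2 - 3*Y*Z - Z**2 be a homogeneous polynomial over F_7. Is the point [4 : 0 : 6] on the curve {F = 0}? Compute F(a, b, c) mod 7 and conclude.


F(4,0,6) ≡ 1 (mod 7); P is NOT on the curve.

Evaluate F(4, 0, 6) term-by-term (mod 7).
  -2*X**2 ↦ -2·16·1·1 = -32
  3*X*Y ↦ 3·4·0·1 = 0
  2*X*Z ↦ 2·4·1·6 = 48
  2*Y**2 ↦ 2·1·0·1 = 0
  -3*Y*Z ↦ -3·1·0·6 = 0
  -Z**2 ↦ -1·1·1·36 = -36
Sum: F(4, 0, 6) = (-32) + (0) + (48) + (0) + (0) + (-36) = -20.
Reducing mod 7: -20 ≡ 1 (mod 7).
Since F(a, b, c) ≡ 1 ≠ 0 (mod 7), P does NOT lie on the curve.


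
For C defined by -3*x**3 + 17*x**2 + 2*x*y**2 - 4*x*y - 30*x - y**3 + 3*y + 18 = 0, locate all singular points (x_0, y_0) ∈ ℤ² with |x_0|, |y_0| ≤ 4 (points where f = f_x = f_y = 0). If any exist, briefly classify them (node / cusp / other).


Singular points: {(2, 1)}; classification: node.

Compute partial derivatives:
  f_x = -9*x**2 + 34*x + 2*y**2 - 4*y - 30.
  f_y = 4*x*y - 4*x - 3*y**2 + 3.
Scan x_0 ∈ {−4, ..., 4}. For each x_0, f_y(x_0, y) is a polynomial in y; find its integer roots y ∈ {−4, ..., 4}, then test f_x and f at those candidates.
  x = -4: f_y(-4, y) = -3*y**2 - 16*y + 19; vanishes at y ∈ {1}. (-4, 1): f_x = -312 ≠ 0.
  x = -3: f_y(-3, y) = -3*y**2 - 12*y + 15; vanishes at y ∈ {1}. (-3, 1): f_x = -215 ≠ 0.
  x = -2: f_y(-2, y) = -3*y**2 - 8*y + 11; vanishes at y ∈ {1}. (-2, 1): f_x = -136 ≠ 0.
  x = -1: f_y(-1, y) = -3*y**2 - 4*y + 7; vanishes at y ∈ {1}. (-1, 1): f_x = -75 ≠ 0.
  x = 0: f_y(0, y) = 3 - 3*y**2; vanishes at y ∈ {-1, 1}. (0, -1): f_x = -24 ≠ 0; (0, 1): f_x = -32 ≠ 0.
  x = 1: f_y(1, y) = -3*y**2 + 4*y - 1; vanishes at y ∈ {1}. (1, 1): f_x = -7 ≠ 0.
  x = 2: f_y(2, y) = -3*y**2 + 8*y - 5; vanishes at y ∈ {1}. (2, 1): f_x = 0, f = 0 — SINGULAR.
  x = 3: f_y(3, y) = -3*y**2 + 12*y - 9; vanishes at y ∈ {1, 3}. (3, 1): f_x = -11 ≠ 0; (3, 3): f_x = -3 ≠ 0.
  x = 4: f_y(4, y) = -3*y**2 + 16*y - 13; vanishes at y ∈ {1}. (4, 1): f_x = -40 ≠ 0.
Only singular point on the grid: (2, 1).
Classify: substitute x = 2 + u, y = 1 + v and expand: f = -3*u**3 - u**2 + 2*u*v**2 - v**3 + v**2.
No constant or linear terms (consistent with a singular point). Quadratic part: -u**2 + v**2. Cubic part: -3*u**3 + 2*u*v**2 - v**3.
The quadratic part v**2 - u**2 = (v − u)(v + u) splits into two distinct linear factors, so there are two distinct tangent lines y − 1 = ±(x − 2) — this is a node (ordinary double point).
Classification: node.


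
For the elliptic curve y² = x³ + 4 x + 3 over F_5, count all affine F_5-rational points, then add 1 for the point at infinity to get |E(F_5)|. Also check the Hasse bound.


Affine points = {(2, 2), (2, 3)}; affine count = 2; |E(F_5)| = 3.

Discriminant check: Δ ∝ 4a³ + 27b² = 4·4³ + 27·3² = 4·64 + 27·9 ≡ 4 (mod 5). Nonzero ⇒ E is nonsingular.
For each x ∈ F_5, compute rhs = x³ + 4·x + 3 mod 5, then count y ∈ F_5 with y² ≡ rhs.
  x = 0: rhs = 3, matching y values: none (0 points).
  x = 1: rhs = 3, matching y values: none (0 points).
  x = 2: rhs = 4, matching y values: 2, 3 (2 points).
  x = 3: rhs = 2, matching y values: none (0 points).
  x = 4: rhs = 3, matching y values: none (0 points).
Total affine count: 2.
Full point count |E(F_5)| = 2 + 1 = 3.
Hasse bound: |3 − (5+1)| = |-3| = 3 ≤ 2√5 ≈ 4.4721 ✓.


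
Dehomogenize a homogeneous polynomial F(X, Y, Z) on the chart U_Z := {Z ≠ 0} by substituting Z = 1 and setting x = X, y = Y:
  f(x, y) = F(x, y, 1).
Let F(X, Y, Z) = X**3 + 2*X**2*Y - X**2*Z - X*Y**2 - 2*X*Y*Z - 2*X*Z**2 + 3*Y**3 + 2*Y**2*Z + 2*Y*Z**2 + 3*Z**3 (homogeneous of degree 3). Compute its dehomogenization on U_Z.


f(x, y) = x**3 + 2*x**2*y - x**2 - x*y**2 - 2*x*y - 2*x + 3*y**3 + 2*y**2 + 2*y + 3

On U_Z we set Z = 1. Each monomial c·X^i·Y^j·Z^k in F becomes c·x^i·y^j·1^k = c·x^i·y^j.
Substituting Z = 1: F(X, Y, 1) = x**3 + 2*x**2*y - x**2 - x*y**2 - 2*x*y - 2*x + 3*y**3 + 2*y**2 + 2*y + 3.
Note: deg(f) ≤ deg(F) = 3; strict inequality happens when F is divisible by Z (lost terms).


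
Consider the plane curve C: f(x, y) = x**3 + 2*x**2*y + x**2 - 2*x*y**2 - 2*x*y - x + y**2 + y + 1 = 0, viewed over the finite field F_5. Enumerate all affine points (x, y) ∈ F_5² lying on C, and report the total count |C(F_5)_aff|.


Affine F_5-points: {(1, 2), (1, 4), (3, 2), (4, 1), (4, 4)}; count = 5.

For each of the 25 pairs (x, y) ∈ F_5², evaluate f(x, y) mod 5. Record the zeros.
  x = 0: [0↦1, 1↦3, 2↦2, 3↦3, 4↦1]  zeros at y ∈ ∅
  x = 1: [0↦2, 1↦2, 2↦0, 3↦1, 4↦0]  zeros at y ∈ {2, 4}
  x = 2: [0↦1, 1↦3, 2↦4, 3↦4, 4↦3]  zeros at y ∈ ∅
  x = 3: [0↦4, 1↦2, 2↦0, 3↦3, 4↦1]  zeros at y ∈ {2}
  x = 4: [0↦2, 1↦0, 2↦4, 3↦4, 4↦0]  zeros at y ∈ {1, 4}
Collecting zeros: affine points = {(1, 2), (1, 4), (3, 2), (4, 1), (4, 4)}.
Total count |C(F_5)_aff| = 5.
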